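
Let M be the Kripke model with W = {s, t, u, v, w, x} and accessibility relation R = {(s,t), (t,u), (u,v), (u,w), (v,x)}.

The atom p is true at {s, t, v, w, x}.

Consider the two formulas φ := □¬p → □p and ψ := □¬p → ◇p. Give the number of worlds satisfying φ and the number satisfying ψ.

For □¬p → □p:
s: □¬p is F, □p is T. ✓
t: □¬p is T, □p is F. ✗
u: □¬p is F, □p is T. ✓
v: □¬p is F, □p is T. ✓
w: □¬p is T, □p is T. ✓
x: □¬p is T, □p is T. ✓
— 5 worlds.
For □¬p → ◇p:
s: □¬p is F, ◇p is T. ✓
t: □¬p is T, ◇p is F. ✗
u: □¬p is F, ◇p is T. ✓
v: □¬p is F, ◇p is T. ✓
w: □¬p is T, ◇p is F. ✗
x: □¬p is T, ◇p is F. ✗
— 3 worlds.

5 and 3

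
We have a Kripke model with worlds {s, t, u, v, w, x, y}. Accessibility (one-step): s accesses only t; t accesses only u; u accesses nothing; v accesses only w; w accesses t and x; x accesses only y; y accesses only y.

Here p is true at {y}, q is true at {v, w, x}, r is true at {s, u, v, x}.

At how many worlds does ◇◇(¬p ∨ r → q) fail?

s: successors {t}; ◇(¬p ∨ r → q) there: t:F. ✗
t: successors {u}; ◇(¬p ∨ r → q) there: u:F. ✗
u: no successors, so ◇◇(¬p ∨ r → q) fails. ✗
v: successors {w}; ◇(¬p ∨ r → q) there: w:T. ✓
w: successors {t, x}; ◇(¬p ∨ r → q) there: t:F, x:T. ✓
x: successors {y}; ◇(¬p ∨ r → q) there: y:T. ✓
y: successors {y}; ◇(¬p ∨ r → q) there: y:T. ✓
Satisfying worlds: {v, w, x, y}.
So ◇◇(¬p ∨ r → q) fails at the other 3 worlds.

3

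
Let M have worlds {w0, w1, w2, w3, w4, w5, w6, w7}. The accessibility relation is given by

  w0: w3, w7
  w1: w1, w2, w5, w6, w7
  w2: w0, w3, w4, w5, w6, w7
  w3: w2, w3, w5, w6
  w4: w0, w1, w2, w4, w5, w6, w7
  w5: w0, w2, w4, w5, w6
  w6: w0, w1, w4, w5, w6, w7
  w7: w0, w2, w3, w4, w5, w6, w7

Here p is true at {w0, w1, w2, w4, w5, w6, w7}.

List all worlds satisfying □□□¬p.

w0: successors {w3, w7}; □□¬p there: w3:F, w7:F. ✗
w1: successors {w1, w2, w5, w6, w7}; □□¬p there: w1:F, w2:F, w5:F, w6:F, w7:F. ✗
w2: successors {w0, w3, w4, w5, w6, w7}; □□¬p there: w0:F, w3:F, w4:F, w5:F, w6:F, w7:F. ✗
w3: successors {w2, w3, w5, w6}; □□¬p there: w2:F, w3:F, w5:F, w6:F. ✗
w4: successors {w0, w1, w2, w4, w5, w6, w7}; □□¬p there: w0:F, w1:F, w2:F, w4:F, w5:F, w6:F, w7:F. ✗
w5: successors {w0, w2, w4, w5, w6}; □□¬p there: w0:F, w2:F, w4:F, w5:F, w6:F. ✗
w6: successors {w0, w1, w4, w5, w6, w7}; □□¬p there: w0:F, w1:F, w4:F, w5:F, w6:F, w7:F. ✗
w7: successors {w0, w2, w3, w4, w5, w6, w7}; □□¬p there: w0:F, w2:F, w3:F, w4:F, w5:F, w6:F, w7:F. ✗

∅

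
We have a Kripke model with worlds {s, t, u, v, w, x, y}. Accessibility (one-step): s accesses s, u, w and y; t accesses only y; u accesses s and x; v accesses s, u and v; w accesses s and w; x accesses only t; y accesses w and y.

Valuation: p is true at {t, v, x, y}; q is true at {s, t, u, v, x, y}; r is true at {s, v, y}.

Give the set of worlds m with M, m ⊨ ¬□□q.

s: □□q is F. ✓
t: □□q is F. ✓
u: □□q is F. ✓
v: □□q is F. ✓
w: □□q is F. ✓
x: □□q is T. ✗
y: □□q is F. ✓

{s, t, u, v, w, y}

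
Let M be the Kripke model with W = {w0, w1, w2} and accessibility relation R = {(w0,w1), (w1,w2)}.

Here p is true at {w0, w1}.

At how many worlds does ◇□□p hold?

w0: successors {w1}; □□p there: w1:T. ✓
w1: successors {w2}; □□p there: w2:T. ✓
w2: no successors, so ◇□□p fails. ✗
Satisfying worlds: {w0, w1}.

2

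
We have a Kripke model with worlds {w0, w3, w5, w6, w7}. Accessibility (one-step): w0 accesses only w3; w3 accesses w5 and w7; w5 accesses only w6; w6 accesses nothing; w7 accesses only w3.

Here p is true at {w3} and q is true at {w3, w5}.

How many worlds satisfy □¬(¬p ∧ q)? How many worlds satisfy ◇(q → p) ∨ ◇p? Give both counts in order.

For □¬(¬p ∧ q):
w0: successors {w3}; ¬(¬p ∧ q) there: w3:T. ✓
w3: successors {w5, w7}; ¬(¬p ∧ q) there: w5:F, w7:T. ✗
w5: successors {w6}; ¬(¬p ∧ q) there: w6:T. ✓
w6: no successors, so □¬(¬p ∧ q) holds vacuously. ✓
w7: successors {w3}; ¬(¬p ∧ q) there: w3:T. ✓
— 4 worlds.
For ◇(q → p) ∨ ◇p:
w0: ◇(q → p) is T, ◇p is T. ✓
w3: ◇(q → p) is T, ◇p is F. ✓
w5: ◇(q → p) is T, ◇p is F. ✓
w6: ◇(q → p) is F, ◇p is F. ✗
w7: ◇(q → p) is T, ◇p is T. ✓
— 4 worlds.

4 and 4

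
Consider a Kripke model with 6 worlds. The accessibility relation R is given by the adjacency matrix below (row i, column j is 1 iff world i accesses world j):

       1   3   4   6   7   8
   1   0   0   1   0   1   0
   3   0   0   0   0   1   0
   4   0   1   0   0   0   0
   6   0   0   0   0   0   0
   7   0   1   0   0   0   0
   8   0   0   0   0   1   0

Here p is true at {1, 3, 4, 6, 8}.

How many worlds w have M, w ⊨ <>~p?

1: successors {4, 7}; ~p there: 4:F, 7:T. ✓
3: successors {7}; ~p there: 7:T. ✓
4: successors {3}; ~p there: 3:F. ✗
6: no successors, so <>~p fails. ✗
7: successors {3}; ~p there: 3:F. ✗
8: successors {7}; ~p there: 7:T. ✓
Satisfying worlds: {1, 3, 8}.

3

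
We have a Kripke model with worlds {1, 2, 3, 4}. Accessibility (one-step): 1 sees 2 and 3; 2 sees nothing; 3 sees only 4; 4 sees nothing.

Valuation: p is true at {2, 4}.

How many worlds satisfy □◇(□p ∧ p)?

2

1: successors {2, 3}; ◇(□p ∧ p) there: 2:F, 3:T. ✗
2: no successors, so □◇(□p ∧ p) holds vacuously. ✓
3: successors {4}; ◇(□p ∧ p) there: 4:F. ✗
4: no successors, so □◇(□p ∧ p) holds vacuously. ✓
Satisfying worlds: {2, 4}.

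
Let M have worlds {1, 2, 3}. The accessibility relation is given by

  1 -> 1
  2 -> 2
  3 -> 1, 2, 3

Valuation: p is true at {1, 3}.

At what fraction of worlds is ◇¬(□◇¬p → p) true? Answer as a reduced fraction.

2/3

1: successors {1}; ¬(□◇¬p → p) there: 1:F. ✗
2: successors {2}; ¬(□◇¬p → p) there: 2:T. ✓
3: successors {1, 2, 3}; ¬(□◇¬p → p) there: 1:F, 2:T, 3:F. ✓
That's 2 of 3 worlds, so 2/3.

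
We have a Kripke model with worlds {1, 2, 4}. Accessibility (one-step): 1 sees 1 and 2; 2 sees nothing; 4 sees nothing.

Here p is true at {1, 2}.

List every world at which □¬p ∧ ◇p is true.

1: □¬p is F, ◇p is T. ✗
2: □¬p is T, ◇p is F. ✗
4: □¬p is T, ◇p is F. ✗

∅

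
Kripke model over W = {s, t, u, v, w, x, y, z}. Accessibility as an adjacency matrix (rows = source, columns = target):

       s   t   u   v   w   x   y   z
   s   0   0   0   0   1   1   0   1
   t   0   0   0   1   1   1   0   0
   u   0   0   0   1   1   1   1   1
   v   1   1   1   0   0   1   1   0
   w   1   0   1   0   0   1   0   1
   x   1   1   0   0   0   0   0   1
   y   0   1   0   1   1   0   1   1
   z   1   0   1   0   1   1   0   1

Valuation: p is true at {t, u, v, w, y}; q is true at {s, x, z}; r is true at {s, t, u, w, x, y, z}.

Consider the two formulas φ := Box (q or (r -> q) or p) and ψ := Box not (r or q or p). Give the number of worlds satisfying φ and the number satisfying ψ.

For Box (q or (r -> q) or p):
s: successors {w, x, z}; q or (r -> q) or p there: w:T, x:T, z:T. ✓
t: successors {v, w, x}; q or (r -> q) or p there: v:T, w:T, x:T. ✓
u: successors {v, w, x, y, z}; q or (r -> q) or p there: v:T, w:T, x:T, y:T, z:T. ✓
v: successors {s, t, u, x, y}; q or (r -> q) or p there: s:T, t:T, u:T, x:T, y:T. ✓
w: successors {s, u, x, z}; q or (r -> q) or p there: s:T, u:T, x:T, z:T. ✓
x: successors {s, t, z}; q or (r -> q) or p there: s:T, t:T, z:T. ✓
y: successors {t, v, w, y, z}; q or (r -> q) or p there: t:T, v:T, w:T, y:T, z:T. ✓
z: successors {s, u, w, x, z}; q or (r -> q) or p there: s:T, u:T, w:T, x:T, z:T. ✓
— 8 worlds.
For Box not (r or q or p):
s: successors {w, x, z}; not (r or q or p) there: w:F, x:F, z:F. ✗
t: successors {v, w, x}; not (r or q or p) there: v:F, w:F, x:F. ✗
u: successors {v, w, x, y, z}; not (r or q or p) there: v:F, w:F, x:F, y:F, z:F. ✗
v: successors {s, t, u, x, y}; not (r or q or p) there: s:F, t:F, u:F, x:F, y:F. ✗
w: successors {s, u, x, z}; not (r or q or p) there: s:F, u:F, x:F, z:F. ✗
x: successors {s, t, z}; not (r or q or p) there: s:F, t:F, z:F. ✗
y: successors {t, v, w, y, z}; not (r or q or p) there: t:F, v:F, w:F, y:F, z:F. ✗
z: successors {s, u, w, x, z}; not (r or q or p) there: s:F, u:F, w:F, x:F, z:F. ✗
— 0 worlds.

8 and 0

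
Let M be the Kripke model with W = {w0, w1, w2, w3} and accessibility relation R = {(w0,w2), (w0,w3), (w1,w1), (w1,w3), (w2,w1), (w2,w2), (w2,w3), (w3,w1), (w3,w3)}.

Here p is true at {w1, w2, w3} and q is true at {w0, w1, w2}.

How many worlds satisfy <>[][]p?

w0: successors {w2, w3}; [][]p there: w2:T, w3:T. ✓
w1: successors {w1, w3}; [][]p there: w1:T, w3:T. ✓
w2: successors {w1, w2, w3}; [][]p there: w1:T, w2:T, w3:T. ✓
w3: successors {w1, w3}; [][]p there: w1:T, w3:T. ✓
Satisfying worlds: {w0, w1, w2, w3}.

4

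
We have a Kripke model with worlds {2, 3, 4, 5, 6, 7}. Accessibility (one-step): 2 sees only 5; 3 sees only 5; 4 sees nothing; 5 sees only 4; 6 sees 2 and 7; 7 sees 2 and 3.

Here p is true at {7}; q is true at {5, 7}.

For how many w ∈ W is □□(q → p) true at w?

2: successors {5}; □(q → p) there: 5:T. ✓
3: successors {5}; □(q → p) there: 5:T. ✓
4: no successors, so □□(q → p) holds vacuously. ✓
5: successors {4}; □(q → p) there: 4:T. ✓
6: successors {2, 7}; □(q → p) there: 2:F, 7:T. ✗
7: successors {2, 3}; □(q → p) there: 2:F, 3:F. ✗
Satisfying worlds: {2, 3, 4, 5}.

4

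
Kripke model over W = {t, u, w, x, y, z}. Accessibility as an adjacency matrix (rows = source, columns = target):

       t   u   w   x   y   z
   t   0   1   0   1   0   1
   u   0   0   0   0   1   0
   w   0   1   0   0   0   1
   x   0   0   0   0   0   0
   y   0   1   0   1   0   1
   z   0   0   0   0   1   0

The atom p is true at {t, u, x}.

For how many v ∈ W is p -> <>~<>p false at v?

t: p is T, <>~<>p is T. ✓
u: p is T, <>~<>p is F. ✗
w: p is F, <>~<>p is T. ✓
x: p is T, <>~<>p is F. ✗
y: p is F, <>~<>p is T. ✓
z: p is F, <>~<>p is F. ✓
Satisfying worlds: {t, w, y, z}.
So p -> <>~<>p fails at the other 2 worlds.

2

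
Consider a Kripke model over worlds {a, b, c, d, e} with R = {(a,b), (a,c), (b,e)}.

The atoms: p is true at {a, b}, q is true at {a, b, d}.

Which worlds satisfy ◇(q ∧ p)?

a: successors {b, c}; q ∧ p there: b:T, c:F. ✓
b: successors {e}; q ∧ p there: e:F. ✗
c: no successors, so ◇(q ∧ p) fails. ✗
d: no successors, so ◇(q ∧ p) fails. ✗
e: no successors, so ◇(q ∧ p) fails. ✗

{a}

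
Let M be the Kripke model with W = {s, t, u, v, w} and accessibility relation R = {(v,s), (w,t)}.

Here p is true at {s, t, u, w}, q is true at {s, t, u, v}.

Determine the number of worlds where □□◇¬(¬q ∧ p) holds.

5

s: no successors, so □□◇¬(¬q ∧ p) holds vacuously. ✓
t: no successors, so □□◇¬(¬q ∧ p) holds vacuously. ✓
u: no successors, so □□◇¬(¬q ∧ p) holds vacuously. ✓
v: successors {s}; □◇¬(¬q ∧ p) there: s:T. ✓
w: successors {t}; □◇¬(¬q ∧ p) there: t:T. ✓
Satisfying worlds: {s, t, u, v, w}.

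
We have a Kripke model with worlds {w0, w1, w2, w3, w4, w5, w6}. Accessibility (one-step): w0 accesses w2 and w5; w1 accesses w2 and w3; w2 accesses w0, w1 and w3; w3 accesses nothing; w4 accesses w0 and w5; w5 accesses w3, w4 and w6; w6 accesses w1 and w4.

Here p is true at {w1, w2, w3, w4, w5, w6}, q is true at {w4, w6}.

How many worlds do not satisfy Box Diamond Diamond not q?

w0: successors {w2, w5}; Diamond Diamond not q there: w2:T, w5:T. ✓
w1: successors {w2, w3}; Diamond Diamond not q there: w2:T, w3:F. ✗
w2: successors {w0, w1, w3}; Diamond Diamond not q there: w0:T, w1:T, w3:F. ✗
w3: no successors, so Box Diamond Diamond not q holds vacuously. ✓
w4: successors {w0, w5}; Diamond Diamond not q there: w0:T, w5:T. ✓
w5: successors {w3, w4, w6}; Diamond Diamond not q there: w3:F, w4:T, w6:T. ✗
w6: successors {w1, w4}; Diamond Diamond not q there: w1:T, w4:T. ✓
Satisfying worlds: {w0, w3, w4, w6}.
So Box Diamond Diamond not q fails at the other 3 worlds.

3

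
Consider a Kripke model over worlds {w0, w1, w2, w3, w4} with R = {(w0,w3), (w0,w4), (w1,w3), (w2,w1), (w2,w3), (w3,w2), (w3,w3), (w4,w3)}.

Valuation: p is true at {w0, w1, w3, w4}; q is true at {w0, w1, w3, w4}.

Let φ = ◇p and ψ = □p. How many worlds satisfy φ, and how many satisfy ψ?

5 and 4

For ◇p:
w0: successors {w3, w4}; p there: w3:T, w4:T. ✓
w1: successors {w3}; p there: w3:T. ✓
w2: successors {w1, w3}; p there: w1:T, w3:T. ✓
w3: successors {w2, w3}; p there: w2:F, w3:T. ✓
w4: successors {w3}; p there: w3:T. ✓
— 5 worlds.
For □p:
w0: successors {w3, w4}; p there: w3:T, w4:T. ✓
w1: successors {w3}; p there: w3:T. ✓
w2: successors {w1, w3}; p there: w1:T, w3:T. ✓
w3: successors {w2, w3}; p there: w2:F, w3:T. ✗
w4: successors {w3}; p there: w3:T. ✓
— 4 worlds.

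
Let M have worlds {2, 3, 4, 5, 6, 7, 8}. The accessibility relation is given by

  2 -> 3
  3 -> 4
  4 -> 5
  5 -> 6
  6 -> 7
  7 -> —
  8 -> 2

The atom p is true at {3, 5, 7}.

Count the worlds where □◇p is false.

2: successors {3}; ◇p there: 3:F. ✗
3: successors {4}; ◇p there: 4:T. ✓
4: successors {5}; ◇p there: 5:F. ✗
5: successors {6}; ◇p there: 6:T. ✓
6: successors {7}; ◇p there: 7:F. ✗
7: no successors, so □◇p holds vacuously. ✓
8: successors {2}; ◇p there: 2:T. ✓
Satisfying worlds: {3, 5, 7, 8}.
So □◇p fails at the other 3 worlds.

3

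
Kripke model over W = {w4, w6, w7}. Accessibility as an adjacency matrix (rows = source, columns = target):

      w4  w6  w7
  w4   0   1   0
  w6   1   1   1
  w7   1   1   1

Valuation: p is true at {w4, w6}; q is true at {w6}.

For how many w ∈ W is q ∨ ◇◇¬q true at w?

3

w4: q is F, ◇◇¬q is T. ✓
w6: q is T, ◇◇¬q is T. ✓
w7: q is F, ◇◇¬q is T. ✓
Satisfying worlds: {w4, w6, w7}.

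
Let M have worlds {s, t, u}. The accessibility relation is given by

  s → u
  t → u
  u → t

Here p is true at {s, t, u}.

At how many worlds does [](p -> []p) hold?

3

s: successors {u}; p -> []p there: u:T. ✓
t: successors {u}; p -> []p there: u:T. ✓
u: successors {t}; p -> []p there: t:T. ✓
Satisfying worlds: {s, t, u}.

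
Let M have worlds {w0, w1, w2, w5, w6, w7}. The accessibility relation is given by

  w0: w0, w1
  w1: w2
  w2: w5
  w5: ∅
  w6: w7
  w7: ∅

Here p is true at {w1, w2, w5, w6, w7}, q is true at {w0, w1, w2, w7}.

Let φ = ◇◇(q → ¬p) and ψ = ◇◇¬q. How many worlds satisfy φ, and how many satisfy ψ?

For ◇◇(q → ¬p):
w0: successors {w0, w1}; ◇(q → ¬p) there: w0:T, w1:F. ✓
w1: successors {w2}; ◇(q → ¬p) there: w2:T. ✓
w2: successors {w5}; ◇(q → ¬p) there: w5:F. ✗
w5: no successors, so ◇◇(q → ¬p) fails. ✗
w6: successors {w7}; ◇(q → ¬p) there: w7:F. ✗
w7: no successors, so ◇◇(q → ¬p) fails. ✗
— 2 worlds.
For ◇◇¬q:
w0: successors {w0, w1}; ◇¬q there: w0:F, w1:F. ✗
w1: successors {w2}; ◇¬q there: w2:T. ✓
w2: successors {w5}; ◇¬q there: w5:F. ✗
w5: no successors, so ◇◇¬q fails. ✗
w6: successors {w7}; ◇¬q there: w7:F. ✗
w7: no successors, so ◇◇¬q fails. ✗
— 1 world.

2 and 1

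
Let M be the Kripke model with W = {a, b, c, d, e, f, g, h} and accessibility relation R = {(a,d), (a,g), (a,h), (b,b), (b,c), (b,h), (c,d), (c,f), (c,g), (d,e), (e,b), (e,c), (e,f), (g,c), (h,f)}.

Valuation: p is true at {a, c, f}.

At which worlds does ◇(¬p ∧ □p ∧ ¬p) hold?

{a, b, c}

a: successors {d, g, h}; ¬p ∧ □p ∧ ¬p there: d:F, g:T, h:T. ✓
b: successors {b, c, h}; ¬p ∧ □p ∧ ¬p there: b:F, c:F, h:T. ✓
c: successors {d, f, g}; ¬p ∧ □p ∧ ¬p there: d:F, f:F, g:T. ✓
d: successors {e}; ¬p ∧ □p ∧ ¬p there: e:F. ✗
e: successors {b, c, f}; ¬p ∧ □p ∧ ¬p there: b:F, c:F, f:F. ✗
f: no successors, so ◇(¬p ∧ □p ∧ ¬p) fails. ✗
g: successors {c}; ¬p ∧ □p ∧ ¬p there: c:F. ✗
h: successors {f}; ¬p ∧ □p ∧ ¬p there: f:F. ✗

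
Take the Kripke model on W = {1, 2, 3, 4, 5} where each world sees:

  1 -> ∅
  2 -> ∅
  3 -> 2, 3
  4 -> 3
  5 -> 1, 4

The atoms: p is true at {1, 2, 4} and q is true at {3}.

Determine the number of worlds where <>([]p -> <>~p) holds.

1: no successors, so <>([]p -> <>~p) fails. ✗
2: no successors, so <>([]p -> <>~p) fails. ✗
3: successors {2, 3}; []p -> <>~p there: 2:F, 3:T. ✓
4: successors {3}; []p -> <>~p there: 3:T. ✓
5: successors {1, 4}; []p -> <>~p there: 1:F, 4:T. ✓
Satisfying worlds: {3, 4, 5}.

3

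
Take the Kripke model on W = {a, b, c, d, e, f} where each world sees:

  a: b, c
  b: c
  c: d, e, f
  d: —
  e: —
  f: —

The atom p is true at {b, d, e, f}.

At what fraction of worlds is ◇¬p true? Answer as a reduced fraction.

1/3

a: successors {b, c}; ¬p there: b:F, c:T. ✓
b: successors {c}; ¬p there: c:T. ✓
c: successors {d, e, f}; ¬p there: d:F, e:F, f:F. ✗
d: no successors, so ◇¬p fails. ✗
e: no successors, so ◇¬p fails. ✗
f: no successors, so ◇¬p fails. ✗
That's 2 of 6 worlds, so 2/6 = 1/3.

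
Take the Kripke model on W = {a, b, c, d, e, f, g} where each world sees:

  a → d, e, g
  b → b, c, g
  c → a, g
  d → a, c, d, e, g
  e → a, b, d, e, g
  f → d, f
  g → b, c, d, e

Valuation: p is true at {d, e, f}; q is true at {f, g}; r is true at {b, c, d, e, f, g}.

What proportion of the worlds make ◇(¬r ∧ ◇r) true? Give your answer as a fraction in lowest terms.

3/7

a: successors {d, e, g}; ¬r ∧ ◇r there: d:F, e:F, g:F. ✗
b: successors {b, c, g}; ¬r ∧ ◇r there: b:F, c:F, g:F. ✗
c: successors {a, g}; ¬r ∧ ◇r there: a:T, g:F. ✓
d: successors {a, c, d, e, g}; ¬r ∧ ◇r there: a:T, c:F, d:F, e:F, g:F. ✓
e: successors {a, b, d, e, g}; ¬r ∧ ◇r there: a:T, b:F, d:F, e:F, g:F. ✓
f: successors {d, f}; ¬r ∧ ◇r there: d:F, f:F. ✗
g: successors {b, c, d, e}; ¬r ∧ ◇r there: b:F, c:F, d:F, e:F. ✗
That's 3 of 7 worlds, so 3/7.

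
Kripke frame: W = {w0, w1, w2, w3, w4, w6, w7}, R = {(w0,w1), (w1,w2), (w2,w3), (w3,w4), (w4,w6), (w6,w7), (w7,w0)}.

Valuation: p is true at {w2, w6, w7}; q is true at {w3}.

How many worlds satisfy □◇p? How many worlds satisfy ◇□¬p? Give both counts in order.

For □◇p:
w0: successors {w1}; ◇p there: w1:T. ✓
w1: successors {w2}; ◇p there: w2:F. ✗
w2: successors {w3}; ◇p there: w3:F. ✗
w3: successors {w4}; ◇p there: w4:T. ✓
w4: successors {w6}; ◇p there: w6:T. ✓
w6: successors {w7}; ◇p there: w7:F. ✗
w7: successors {w0}; ◇p there: w0:F. ✗
— 3 worlds.
For ◇□¬p:
w0: successors {w1}; □¬p there: w1:F. ✗
w1: successors {w2}; □¬p there: w2:T. ✓
w2: successors {w3}; □¬p there: w3:T. ✓
w3: successors {w4}; □¬p there: w4:F. ✗
w4: successors {w6}; □¬p there: w6:F. ✗
w6: successors {w7}; □¬p there: w7:T. ✓
w7: successors {w0}; □¬p there: w0:T. ✓
— 4 worlds.

3 and 4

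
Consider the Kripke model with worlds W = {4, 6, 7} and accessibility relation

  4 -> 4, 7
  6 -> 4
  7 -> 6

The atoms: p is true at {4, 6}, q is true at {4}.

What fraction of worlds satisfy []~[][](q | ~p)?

4: successors {4, 7}; ~[][](q | ~p) there: 4:T, 7:F. ✗
6: successors {4}; ~[][](q | ~p) there: 4:T. ✓
7: successors {6}; ~[][](q | ~p) there: 6:F. ✗
That's 1 of 3 worlds, so 1/3.

1/3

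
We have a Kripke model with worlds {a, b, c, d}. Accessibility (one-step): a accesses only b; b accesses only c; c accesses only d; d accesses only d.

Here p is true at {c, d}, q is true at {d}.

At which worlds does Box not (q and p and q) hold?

{a, b}

a: successors {b}; not (q and p and q) there: b:T. ✓
b: successors {c}; not (q and p and q) there: c:T. ✓
c: successors {d}; not (q and p and q) there: d:F. ✗
d: successors {d}; not (q and p and q) there: d:F. ✗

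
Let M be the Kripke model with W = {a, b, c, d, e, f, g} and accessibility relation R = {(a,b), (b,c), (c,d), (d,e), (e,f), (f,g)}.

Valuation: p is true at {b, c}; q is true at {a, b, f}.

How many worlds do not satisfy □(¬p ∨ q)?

1

a: successors {b}; ¬p ∨ q there: b:T. ✓
b: successors {c}; ¬p ∨ q there: c:F. ✗
c: successors {d}; ¬p ∨ q there: d:T. ✓
d: successors {e}; ¬p ∨ q there: e:T. ✓
e: successors {f}; ¬p ∨ q there: f:T. ✓
f: successors {g}; ¬p ∨ q there: g:T. ✓
g: no successors, so □(¬p ∨ q) holds vacuously. ✓
Satisfying worlds: {a, c, d, e, f, g}.
So □(¬p ∨ q) fails at the other 1 world.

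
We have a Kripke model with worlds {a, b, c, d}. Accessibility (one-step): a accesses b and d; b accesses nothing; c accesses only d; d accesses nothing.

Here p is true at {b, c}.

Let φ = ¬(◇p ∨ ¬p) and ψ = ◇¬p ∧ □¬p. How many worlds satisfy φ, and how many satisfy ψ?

For ¬(◇p ∨ ¬p):
a: ◇p ∨ ¬p is T. ✗
b: ◇p ∨ ¬p is F. ✓
c: ◇p ∨ ¬p is F. ✓
d: ◇p ∨ ¬p is T. ✗
— 2 worlds.
For ◇¬p ∧ □¬p:
a: ◇¬p is T, □¬p is F. ✗
b: ◇¬p is F, □¬p is T. ✗
c: ◇¬p is T, □¬p is T. ✓
d: ◇¬p is F, □¬p is T. ✗
— 1 world.

2 and 1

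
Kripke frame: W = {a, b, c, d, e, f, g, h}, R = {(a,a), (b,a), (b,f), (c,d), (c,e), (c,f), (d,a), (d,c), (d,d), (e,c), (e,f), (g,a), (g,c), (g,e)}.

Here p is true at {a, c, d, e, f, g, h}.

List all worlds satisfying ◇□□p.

a: successors {a}; □□p there: a:T. ✓
b: successors {a, f}; □□p there: a:T, f:T. ✓
c: successors {d, e, f}; □□p there: d:T, e:T, f:T. ✓
d: successors {a, c, d}; □□p there: a:T, c:T, d:T. ✓
e: successors {c, f}; □□p there: c:T, f:T. ✓
f: no successors, so ◇□□p fails. ✗
g: successors {a, c, e}; □□p there: a:T, c:T, e:T. ✓
h: no successors, so ◇□□p fails. ✗

{a, b, c, d, e, g}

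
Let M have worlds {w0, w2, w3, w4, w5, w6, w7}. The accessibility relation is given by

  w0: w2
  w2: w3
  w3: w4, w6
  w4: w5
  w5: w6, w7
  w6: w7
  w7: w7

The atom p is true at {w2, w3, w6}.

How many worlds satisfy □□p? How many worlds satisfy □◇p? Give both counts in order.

For □□p:
w0: successors {w2}; □p there: w2:T. ✓
w2: successors {w3}; □p there: w3:F. ✗
w3: successors {w4, w6}; □p there: w4:F, w6:F. ✗
w4: successors {w5}; □p there: w5:F. ✗
w5: successors {w6, w7}; □p there: w6:F, w7:F. ✗
w6: successors {w7}; □p there: w7:F. ✗
w7: successors {w7}; □p there: w7:F. ✗
— 1 world.
For □◇p:
w0: successors {w2}; ◇p there: w2:T. ✓
w2: successors {w3}; ◇p there: w3:T. ✓
w3: successors {w4, w6}; ◇p there: w4:F, w6:F. ✗
w4: successors {w5}; ◇p there: w5:T. ✓
w5: successors {w6, w7}; ◇p there: w6:F, w7:F. ✗
w6: successors {w7}; ◇p there: w7:F. ✗
w7: successors {w7}; ◇p there: w7:F. ✗
— 3 worlds.

1 and 3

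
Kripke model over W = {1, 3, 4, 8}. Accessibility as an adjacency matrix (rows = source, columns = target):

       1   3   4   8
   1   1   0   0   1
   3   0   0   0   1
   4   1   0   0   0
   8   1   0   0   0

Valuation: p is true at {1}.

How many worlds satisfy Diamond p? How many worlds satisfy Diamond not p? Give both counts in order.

3 and 2

For Diamond p:
1: successors {1, 8}; p there: 1:T, 8:F. ✓
3: successors {8}; p there: 8:F. ✗
4: successors {1}; p there: 1:T. ✓
8: successors {1}; p there: 1:T. ✓
— 3 worlds.
For Diamond not p:
1: successors {1, 8}; not p there: 1:F, 8:T. ✓
3: successors {8}; not p there: 8:T. ✓
4: successors {1}; not p there: 1:F. ✗
8: successors {1}; not p there: 1:F. ✗
— 2 worlds.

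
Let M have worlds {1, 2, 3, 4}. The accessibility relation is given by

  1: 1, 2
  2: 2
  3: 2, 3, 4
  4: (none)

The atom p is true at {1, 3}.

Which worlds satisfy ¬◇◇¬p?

1: ◇◇¬p is T. ✗
2: ◇◇¬p is T. ✗
3: ◇◇¬p is T. ✗
4: ◇◇¬p is F. ✓

{4}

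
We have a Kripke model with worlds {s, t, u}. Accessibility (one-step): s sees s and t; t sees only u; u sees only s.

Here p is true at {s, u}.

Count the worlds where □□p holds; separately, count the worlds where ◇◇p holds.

For □□p:
s: successors {s, t}; □p there: s:F, t:T. ✗
t: successors {u}; □p there: u:T. ✓
u: successors {s}; □p there: s:F. ✗
— 1 world.
For ◇◇p:
s: successors {s, t}; ◇p there: s:T, t:T. ✓
t: successors {u}; ◇p there: u:T. ✓
u: successors {s}; ◇p there: s:T. ✓
— 3 worlds.

1 and 3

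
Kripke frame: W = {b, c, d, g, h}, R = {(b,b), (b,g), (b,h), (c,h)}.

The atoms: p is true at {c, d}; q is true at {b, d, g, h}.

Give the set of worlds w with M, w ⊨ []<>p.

{d, g, h}

b: successors {b, g, h}; <>p there: b:F, g:F, h:F. ✗
c: successors {h}; <>p there: h:F. ✗
d: no successors, so []<>p holds vacuously. ✓
g: no successors, so []<>p holds vacuously. ✓
h: no successors, so []<>p holds vacuously. ✓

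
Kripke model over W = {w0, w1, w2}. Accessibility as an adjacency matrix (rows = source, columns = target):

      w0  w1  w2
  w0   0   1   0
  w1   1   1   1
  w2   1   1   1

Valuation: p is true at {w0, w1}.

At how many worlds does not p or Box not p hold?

w0: not p is F, Box not p is F. ✗
w1: not p is F, Box not p is F. ✗
w2: not p is T, Box not p is F. ✓
Satisfying worlds: {w2}.

1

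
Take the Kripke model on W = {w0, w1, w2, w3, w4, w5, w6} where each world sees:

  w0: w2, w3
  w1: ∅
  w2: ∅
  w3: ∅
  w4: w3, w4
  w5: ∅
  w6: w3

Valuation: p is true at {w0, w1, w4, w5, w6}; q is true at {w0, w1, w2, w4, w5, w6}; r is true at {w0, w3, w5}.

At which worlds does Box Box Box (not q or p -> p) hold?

w0: successors {w2, w3}; Box Box (not q or p -> p) there: w2:T, w3:T. ✓
w1: no successors, so Box Box Box (not q or p -> p) holds vacuously. ✓
w2: no successors, so Box Box Box (not q or p -> p) holds vacuously. ✓
w3: no successors, so Box Box Box (not q or p -> p) holds vacuously. ✓
w4: successors {w3, w4}; Box Box (not q or p -> p) there: w3:T, w4:F. ✗
w5: no successors, so Box Box Box (not q or p -> p) holds vacuously. ✓
w6: successors {w3}; Box Box (not q or p -> p) there: w3:T. ✓

{w0, w1, w2, w3, w5, w6}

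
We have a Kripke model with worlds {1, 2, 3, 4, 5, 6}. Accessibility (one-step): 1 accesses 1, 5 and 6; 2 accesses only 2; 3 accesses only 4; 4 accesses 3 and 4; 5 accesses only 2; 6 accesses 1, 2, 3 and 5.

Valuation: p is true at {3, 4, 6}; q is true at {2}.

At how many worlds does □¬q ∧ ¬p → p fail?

1

1: □¬q ∧ ¬p is T, p is F. ✗
2: □¬q ∧ ¬p is F, p is F. ✓
3: □¬q ∧ ¬p is F, p is T. ✓
4: □¬q ∧ ¬p is F, p is T. ✓
5: □¬q ∧ ¬p is F, p is F. ✓
6: □¬q ∧ ¬p is F, p is T. ✓
Satisfying worlds: {2, 3, 4, 5, 6}.
So □¬q ∧ ¬p → p fails at the other 1 world.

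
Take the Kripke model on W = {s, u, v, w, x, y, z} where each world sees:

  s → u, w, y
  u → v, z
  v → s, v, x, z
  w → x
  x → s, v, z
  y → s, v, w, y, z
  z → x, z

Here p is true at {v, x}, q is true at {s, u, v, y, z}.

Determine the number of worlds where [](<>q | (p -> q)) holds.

s: successors {u, w, y}; <>q | (p -> q) there: u:T, w:T, y:T. ✓
u: successors {v, z}; <>q | (p -> q) there: v:T, z:T. ✓
v: successors {s, v, x, z}; <>q | (p -> q) there: s:T, v:T, x:T, z:T. ✓
w: successors {x}; <>q | (p -> q) there: x:T. ✓
x: successors {s, v, z}; <>q | (p -> q) there: s:T, v:T, z:T. ✓
y: successors {s, v, w, y, z}; <>q | (p -> q) there: s:T, v:T, w:T, y:T, z:T. ✓
z: successors {x, z}; <>q | (p -> q) there: x:T, z:T. ✓
Satisfying worlds: {s, u, v, w, x, y, z}.

7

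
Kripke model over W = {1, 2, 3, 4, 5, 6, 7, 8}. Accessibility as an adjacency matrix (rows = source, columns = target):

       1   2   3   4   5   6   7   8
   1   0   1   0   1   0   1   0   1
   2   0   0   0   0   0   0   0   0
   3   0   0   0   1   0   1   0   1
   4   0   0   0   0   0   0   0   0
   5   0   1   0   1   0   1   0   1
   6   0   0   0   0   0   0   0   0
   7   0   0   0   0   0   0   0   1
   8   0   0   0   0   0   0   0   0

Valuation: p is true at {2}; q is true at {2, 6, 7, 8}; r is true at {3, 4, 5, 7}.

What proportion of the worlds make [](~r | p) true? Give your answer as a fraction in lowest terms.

5/8

1: successors {2, 4, 6, 8}; ~r | p there: 2:T, 4:F, 6:T, 8:T. ✗
2: no successors, so [](~r | p) holds vacuously. ✓
3: successors {4, 6, 8}; ~r | p there: 4:F, 6:T, 8:T. ✗
4: no successors, so [](~r | p) holds vacuously. ✓
5: successors {2, 4, 6, 8}; ~r | p there: 2:T, 4:F, 6:T, 8:T. ✗
6: no successors, so [](~r | p) holds vacuously. ✓
7: successors {8}; ~r | p there: 8:T. ✓
8: no successors, so [](~r | p) holds vacuously. ✓
That's 5 of 8 worlds, so 5/8.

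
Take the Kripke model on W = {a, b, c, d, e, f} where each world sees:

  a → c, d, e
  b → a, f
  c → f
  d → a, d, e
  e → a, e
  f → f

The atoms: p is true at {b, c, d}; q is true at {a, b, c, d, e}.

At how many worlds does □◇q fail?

4

a: successors {c, d, e}; ◇q there: c:F, d:T, e:T. ✗
b: successors {a, f}; ◇q there: a:T, f:F. ✗
c: successors {f}; ◇q there: f:F. ✗
d: successors {a, d, e}; ◇q there: a:T, d:T, e:T. ✓
e: successors {a, e}; ◇q there: a:T, e:T. ✓
f: successors {f}; ◇q there: f:F. ✗
Satisfying worlds: {d, e}.
So □◇q fails at the other 4 worlds.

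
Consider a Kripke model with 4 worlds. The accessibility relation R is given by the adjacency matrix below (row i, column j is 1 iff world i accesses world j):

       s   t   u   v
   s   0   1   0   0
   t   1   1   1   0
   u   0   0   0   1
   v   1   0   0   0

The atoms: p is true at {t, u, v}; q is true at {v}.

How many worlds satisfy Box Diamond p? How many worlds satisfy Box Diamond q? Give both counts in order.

For Box Diamond p:
s: successors {t}; Diamond p there: t:T. ✓
t: successors {s, t, u}; Diamond p there: s:T, t:T, u:T. ✓
u: successors {v}; Diamond p there: v:F. ✗
v: successors {s}; Diamond p there: s:T. ✓
— 3 worlds.
For Box Diamond q:
s: successors {t}; Diamond q there: t:F. ✗
t: successors {s, t, u}; Diamond q there: s:F, t:F, u:T. ✗
u: successors {v}; Diamond q there: v:F. ✗
v: successors {s}; Diamond q there: s:F. ✗
— 0 worlds.

3 and 0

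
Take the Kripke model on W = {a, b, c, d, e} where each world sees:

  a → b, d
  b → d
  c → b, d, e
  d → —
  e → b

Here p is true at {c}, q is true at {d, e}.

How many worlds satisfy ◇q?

3

a: successors {b, d}; q there: b:F, d:T. ✓
b: successors {d}; q there: d:T. ✓
c: successors {b, d, e}; q there: b:F, d:T, e:T. ✓
d: no successors, so ◇q fails. ✗
e: successors {b}; q there: b:F. ✗
Satisfying worlds: {a, b, c}.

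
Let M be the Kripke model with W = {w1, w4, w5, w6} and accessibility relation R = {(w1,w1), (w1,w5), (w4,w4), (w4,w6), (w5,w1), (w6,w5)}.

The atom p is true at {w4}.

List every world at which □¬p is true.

w1: successors {w1, w5}; ¬p there: w1:T, w5:T. ✓
w4: successors {w4, w6}; ¬p there: w4:F, w6:T. ✗
w5: successors {w1}; ¬p there: w1:T. ✓
w6: successors {w5}; ¬p there: w5:T. ✓

{w1, w5, w6}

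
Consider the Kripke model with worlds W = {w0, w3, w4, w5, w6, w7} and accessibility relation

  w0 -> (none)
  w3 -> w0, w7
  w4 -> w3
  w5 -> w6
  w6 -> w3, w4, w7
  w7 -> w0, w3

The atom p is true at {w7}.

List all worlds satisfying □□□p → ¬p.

{w0, w3, w4, w5, w6, w7}

w0: □□□p is T, ¬p is T. ✓
w3: □□□p is F, ¬p is T. ✓
w4: □□□p is F, ¬p is T. ✓
w5: □□□p is F, ¬p is T. ✓
w6: □□□p is F, ¬p is T. ✓
w7: □□□p is F, ¬p is F. ✓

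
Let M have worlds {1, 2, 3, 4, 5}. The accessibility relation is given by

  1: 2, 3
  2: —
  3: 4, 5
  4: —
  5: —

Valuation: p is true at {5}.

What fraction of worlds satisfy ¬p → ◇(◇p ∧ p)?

1: ¬p is T, ◇(◇p ∧ p) is F. ✗
2: ¬p is T, ◇(◇p ∧ p) is F. ✗
3: ¬p is T, ◇(◇p ∧ p) is F. ✗
4: ¬p is T, ◇(◇p ∧ p) is F. ✗
5: ¬p is F, ◇(◇p ∧ p) is F. ✓
That's 1 of 5 worlds, so 1/5.

1/5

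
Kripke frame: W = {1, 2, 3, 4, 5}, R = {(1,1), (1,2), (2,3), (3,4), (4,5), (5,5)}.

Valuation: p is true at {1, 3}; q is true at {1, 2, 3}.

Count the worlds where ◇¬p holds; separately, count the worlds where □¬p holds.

For ◇¬p:
1: successors {1, 2}; ¬p there: 1:F, 2:T. ✓
2: successors {3}; ¬p there: 3:F. ✗
3: successors {4}; ¬p there: 4:T. ✓
4: successors {5}; ¬p there: 5:T. ✓
5: successors {5}; ¬p there: 5:T. ✓
— 4 worlds.
For □¬p:
1: successors {1, 2}; ¬p there: 1:F, 2:T. ✗
2: successors {3}; ¬p there: 3:F. ✗
3: successors {4}; ¬p there: 4:T. ✓
4: successors {5}; ¬p there: 5:T. ✓
5: successors {5}; ¬p there: 5:T. ✓
— 3 worlds.

4 and 3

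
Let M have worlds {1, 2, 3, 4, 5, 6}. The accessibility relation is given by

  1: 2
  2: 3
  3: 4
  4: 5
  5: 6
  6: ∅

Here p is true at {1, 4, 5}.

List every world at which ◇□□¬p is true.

{3, 4, 5}

1: successors {2}; □□¬p there: 2:F. ✗
2: successors {3}; □□¬p there: 3:F. ✗
3: successors {4}; □□¬p there: 4:T. ✓
4: successors {5}; □□¬p there: 5:T. ✓
5: successors {6}; □□¬p there: 6:T. ✓
6: no successors, so ◇□□¬p fails. ✗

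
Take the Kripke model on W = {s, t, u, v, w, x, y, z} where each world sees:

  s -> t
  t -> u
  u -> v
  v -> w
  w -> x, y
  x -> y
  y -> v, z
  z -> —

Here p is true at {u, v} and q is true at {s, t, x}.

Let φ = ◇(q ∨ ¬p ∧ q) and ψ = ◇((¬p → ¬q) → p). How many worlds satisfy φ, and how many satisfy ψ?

2 and 5

For ◇(q ∨ ¬p ∧ q):
s: successors {t}; q ∨ ¬p ∧ q there: t:T. ✓
t: successors {u}; q ∨ ¬p ∧ q there: u:F. ✗
u: successors {v}; q ∨ ¬p ∧ q there: v:F. ✗
v: successors {w}; q ∨ ¬p ∧ q there: w:F. ✗
w: successors {x, y}; q ∨ ¬p ∧ q there: x:T, y:F. ✓
x: successors {y}; q ∨ ¬p ∧ q there: y:F. ✗
y: successors {v, z}; q ∨ ¬p ∧ q there: v:F, z:F. ✗
z: no successors, so ◇(q ∨ ¬p ∧ q) fails. ✗
— 2 worlds.
For ◇((¬p → ¬q) → p):
s: successors {t}; (¬p → ¬q) → p there: t:T. ✓
t: successors {u}; (¬p → ¬q) → p there: u:T. ✓
u: successors {v}; (¬p → ¬q) → p there: v:T. ✓
v: successors {w}; (¬p → ¬q) → p there: w:F. ✗
w: successors {x, y}; (¬p → ¬q) → p there: x:T, y:F. ✓
x: successors {y}; (¬p → ¬q) → p there: y:F. ✗
y: successors {v, z}; (¬p → ¬q) → p there: v:T, z:F. ✓
z: no successors, so ◇((¬p → ¬q) → p) fails. ✗
— 5 worlds.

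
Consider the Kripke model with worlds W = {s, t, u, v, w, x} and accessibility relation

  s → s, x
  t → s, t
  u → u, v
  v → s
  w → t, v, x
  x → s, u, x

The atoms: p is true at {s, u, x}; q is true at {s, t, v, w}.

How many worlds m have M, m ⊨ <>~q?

4

s: successors {s, x}; ~q there: s:F, x:T. ✓
t: successors {s, t}; ~q there: s:F, t:F. ✗
u: successors {u, v}; ~q there: u:T, v:F. ✓
v: successors {s}; ~q there: s:F. ✗
w: successors {t, v, x}; ~q there: t:F, v:F, x:T. ✓
x: successors {s, u, x}; ~q there: s:F, u:T, x:T. ✓
Satisfying worlds: {s, u, w, x}.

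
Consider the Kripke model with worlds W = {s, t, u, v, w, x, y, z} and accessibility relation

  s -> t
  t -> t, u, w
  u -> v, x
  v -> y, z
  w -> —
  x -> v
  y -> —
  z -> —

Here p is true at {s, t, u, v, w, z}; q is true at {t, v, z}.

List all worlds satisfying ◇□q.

{t, u, v}

s: successors {t}; □q there: t:F. ✗
t: successors {t, u, w}; □q there: t:F, u:F, w:T. ✓
u: successors {v, x}; □q there: v:F, x:T. ✓
v: successors {y, z}; □q there: y:T, z:T. ✓
w: no successors, so ◇□q fails. ✗
x: successors {v}; □q there: v:F. ✗
y: no successors, so ◇□q fails. ✗
z: no successors, so ◇□q fails. ✗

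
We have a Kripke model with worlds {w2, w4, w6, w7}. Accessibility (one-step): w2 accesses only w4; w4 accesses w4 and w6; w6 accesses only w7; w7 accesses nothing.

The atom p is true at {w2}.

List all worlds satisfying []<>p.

{w7}

w2: successors {w4}; <>p there: w4:F. ✗
w4: successors {w4, w6}; <>p there: w4:F, w6:F. ✗
w6: successors {w7}; <>p there: w7:F. ✗
w7: no successors, so []<>p holds vacuously. ✓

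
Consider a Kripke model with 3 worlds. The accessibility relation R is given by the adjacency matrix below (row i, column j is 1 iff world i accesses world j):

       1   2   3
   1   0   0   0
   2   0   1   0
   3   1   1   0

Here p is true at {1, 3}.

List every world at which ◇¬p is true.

{2, 3}

1: no successors, so ◇¬p fails. ✗
2: successors {2}; ¬p there: 2:T. ✓
3: successors {1, 2}; ¬p there: 1:F, 2:T. ✓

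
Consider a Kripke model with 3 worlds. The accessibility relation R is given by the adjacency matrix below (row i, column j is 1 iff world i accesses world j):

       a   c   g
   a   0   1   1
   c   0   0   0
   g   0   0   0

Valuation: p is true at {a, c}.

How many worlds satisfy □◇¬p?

a: successors {c, g}; ◇¬p there: c:F, g:F. ✗
c: no successors, so □◇¬p holds vacuously. ✓
g: no successors, so □◇¬p holds vacuously. ✓
Satisfying worlds: {c, g}.

2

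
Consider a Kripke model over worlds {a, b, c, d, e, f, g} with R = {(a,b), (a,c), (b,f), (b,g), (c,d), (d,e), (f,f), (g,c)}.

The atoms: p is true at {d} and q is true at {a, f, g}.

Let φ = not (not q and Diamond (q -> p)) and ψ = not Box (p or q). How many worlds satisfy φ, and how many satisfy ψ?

For not (not q and Diamond (q -> p)):
a: not q and Diamond (q -> p) is F. ✓
b: not q and Diamond (q -> p) is F. ✓
c: not q and Diamond (q -> p) is T. ✗
d: not q and Diamond (q -> p) is T. ✗
e: not q and Diamond (q -> p) is F. ✓
f: not q and Diamond (q -> p) is F. ✓
g: not q and Diamond (q -> p) is F. ✓
— 5 worlds.
For not Box (p or q):
a: Box (p or q) is F. ✓
b: Box (p or q) is T. ✗
c: Box (p or q) is T. ✗
d: Box (p or q) is F. ✓
e: Box (p or q) is T. ✗
f: Box (p or q) is T. ✗
g: Box (p or q) is F. ✓
— 3 worlds.

5 and 3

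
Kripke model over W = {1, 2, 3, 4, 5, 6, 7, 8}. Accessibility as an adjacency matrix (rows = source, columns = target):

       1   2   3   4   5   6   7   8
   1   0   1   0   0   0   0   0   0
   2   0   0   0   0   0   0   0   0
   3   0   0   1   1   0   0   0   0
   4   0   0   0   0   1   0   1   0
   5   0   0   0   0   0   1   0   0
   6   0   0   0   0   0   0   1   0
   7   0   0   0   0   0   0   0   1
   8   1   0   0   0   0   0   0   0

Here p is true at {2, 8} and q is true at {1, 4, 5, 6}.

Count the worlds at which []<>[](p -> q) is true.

1: successors {2}; <>[](p -> q) there: 2:F. ✗
2: no successors, so []<>[](p -> q) holds vacuously. ✓
3: successors {3, 4}; <>[](p -> q) there: 3:T, 4:T. ✓
4: successors {5, 7}; <>[](p -> q) there: 5:T, 7:T. ✓
5: successors {6}; <>[](p -> q) there: 6:F. ✗
6: successors {7}; <>[](p -> q) there: 7:T. ✓
7: successors {8}; <>[](p -> q) there: 8:F. ✗
8: successors {1}; <>[](p -> q) there: 1:T. ✓
Satisfying worlds: {2, 3, 4, 6, 8}.

5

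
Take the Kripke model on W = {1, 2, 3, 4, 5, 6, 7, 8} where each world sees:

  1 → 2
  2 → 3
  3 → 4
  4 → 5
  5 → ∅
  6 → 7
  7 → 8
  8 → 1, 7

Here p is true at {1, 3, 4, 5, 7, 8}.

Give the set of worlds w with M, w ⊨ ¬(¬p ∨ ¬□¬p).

{1, 5}

1: ¬p ∨ ¬□¬p is F. ✓
2: ¬p ∨ ¬□¬p is T. ✗
3: ¬p ∨ ¬□¬p is T. ✗
4: ¬p ∨ ¬□¬p is T. ✗
5: ¬p ∨ ¬□¬p is F. ✓
6: ¬p ∨ ¬□¬p is T. ✗
7: ¬p ∨ ¬□¬p is T. ✗
8: ¬p ∨ ¬□¬p is T. ✗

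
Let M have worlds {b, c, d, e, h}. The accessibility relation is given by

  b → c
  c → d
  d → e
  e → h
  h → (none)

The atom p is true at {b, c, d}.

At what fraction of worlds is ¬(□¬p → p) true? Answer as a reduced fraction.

2/5

b: □¬p → p is T. ✗
c: □¬p → p is T. ✗
d: □¬p → p is T. ✗
e: □¬p → p is F. ✓
h: □¬p → p is F. ✓
That's 2 of 5 worlds, so 2/5.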